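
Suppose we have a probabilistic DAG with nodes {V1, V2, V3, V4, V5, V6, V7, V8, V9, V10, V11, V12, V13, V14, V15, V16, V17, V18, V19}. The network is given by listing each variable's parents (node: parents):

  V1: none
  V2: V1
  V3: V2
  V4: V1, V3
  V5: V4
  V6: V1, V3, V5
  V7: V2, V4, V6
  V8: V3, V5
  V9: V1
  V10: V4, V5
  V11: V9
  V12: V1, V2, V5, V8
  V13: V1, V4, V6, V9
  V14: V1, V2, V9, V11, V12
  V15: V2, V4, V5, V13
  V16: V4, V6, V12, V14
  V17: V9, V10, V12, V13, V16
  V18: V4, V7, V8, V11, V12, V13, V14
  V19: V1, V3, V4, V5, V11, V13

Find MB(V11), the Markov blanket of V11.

{V1, V2, V3, V4, V5, V7, V8, V9, V12, V13, V14, V18, V19}

Parents of V11: V9.
Ch(V11) = {V14, V18, V19}.
For each child, the remaining parents (spouses of V11):
  parents(V14) \ {V11} = {V1, V2, V9, V12}.
  V18's other parents are V4, V7, V8, V12, V13, V14.
  parents(V19) \ {V11} = {V1, V3, V4, V5, V13}.
So the Markov blanket of V11 is {V1, V2, V3, V4, V5, V7, V8, V9, V12, V13, V14, V18, V19}.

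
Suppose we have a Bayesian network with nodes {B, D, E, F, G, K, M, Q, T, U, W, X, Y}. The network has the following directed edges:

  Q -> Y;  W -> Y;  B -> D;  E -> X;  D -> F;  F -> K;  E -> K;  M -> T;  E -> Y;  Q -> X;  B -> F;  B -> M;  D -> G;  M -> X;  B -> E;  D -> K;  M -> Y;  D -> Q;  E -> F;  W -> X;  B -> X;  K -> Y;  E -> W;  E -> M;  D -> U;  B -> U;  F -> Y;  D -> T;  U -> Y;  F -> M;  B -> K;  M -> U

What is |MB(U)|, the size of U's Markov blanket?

9

U has parents B, D, M.
Children of U: Y.
Parents of each child, excluding U:
  Y also has parents E, F, K, M, Q, W.
MB(U) = {B, D, E, F, K, M, Q, W, Y}, which has 9 nodes.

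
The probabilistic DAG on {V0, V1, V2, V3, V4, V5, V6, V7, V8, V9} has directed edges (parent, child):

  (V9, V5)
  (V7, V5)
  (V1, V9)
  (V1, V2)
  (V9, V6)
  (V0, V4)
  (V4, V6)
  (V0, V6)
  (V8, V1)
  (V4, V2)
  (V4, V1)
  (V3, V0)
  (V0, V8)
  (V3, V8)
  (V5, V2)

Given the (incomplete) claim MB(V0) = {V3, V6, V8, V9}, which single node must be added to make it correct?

V4

V0 has parent V3.
Children of V0: V4, V6, V8.
For each child, the remaining parents (spouses of V0):
  V8's other parent is V3.
  V4: no additional parents.
  parents(V6) \ {V0} = {V4, V9}.
MB(V0) = {V3, V4, V6, V8, V9}.
Comparing with the claimed set, V4 is missing.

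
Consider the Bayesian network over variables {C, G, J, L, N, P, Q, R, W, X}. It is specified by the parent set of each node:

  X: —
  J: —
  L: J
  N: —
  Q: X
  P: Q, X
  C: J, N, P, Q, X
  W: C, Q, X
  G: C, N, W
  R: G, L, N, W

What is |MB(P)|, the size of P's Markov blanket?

5

Recall MB(v) = parents ∪ children ∪ spouses, where spouses are the other parents of v's children.
Ch(P) = {C}.
P's parents: Q, X.
Parents of each child, excluding P:
  C also has parents J, N, Q, X.
MB(P) = {C, J, N, Q, X}, which has 5 nodes.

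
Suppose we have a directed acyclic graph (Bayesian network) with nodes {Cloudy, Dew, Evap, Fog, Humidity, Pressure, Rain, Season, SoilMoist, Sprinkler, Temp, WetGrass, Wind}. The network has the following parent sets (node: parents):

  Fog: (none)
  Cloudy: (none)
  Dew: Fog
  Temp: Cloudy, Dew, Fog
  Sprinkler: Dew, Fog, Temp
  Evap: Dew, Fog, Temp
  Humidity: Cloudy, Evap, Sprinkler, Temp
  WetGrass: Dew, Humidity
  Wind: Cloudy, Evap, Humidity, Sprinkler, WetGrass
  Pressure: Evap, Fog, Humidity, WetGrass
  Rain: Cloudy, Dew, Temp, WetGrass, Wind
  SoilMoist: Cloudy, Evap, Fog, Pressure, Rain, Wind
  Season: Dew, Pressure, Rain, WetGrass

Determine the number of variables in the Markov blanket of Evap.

11

The Markov blanket of a node is its parents, its children, and the other parents of its children.
Evap has parents Dew, Fog, Temp.
Children of Evap: Humidity, Pressure, SoilMoist, Wind.
Parents of each child, excluding Evap:
  Humidity: Cloudy, Sprinkler, Temp
  Wind: Cloudy, Humidity, Sprinkler, WetGrass
  Pressure: Fog, Humidity, WetGrass
  SoilMoist: Cloudy, Fog, Pressure, Rain, Wind
MB(Evap) = {Cloudy, Dew, Fog, Humidity, Pressure, Rain, SoilMoist, Sprinkler, Temp, WetGrass, Wind}, which has 11 nodes.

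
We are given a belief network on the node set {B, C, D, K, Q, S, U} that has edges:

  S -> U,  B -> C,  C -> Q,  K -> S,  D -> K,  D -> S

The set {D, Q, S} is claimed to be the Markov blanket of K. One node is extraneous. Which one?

K has child S.
K has parent D.
Other parents of K's children:
  S's other parent is D.
MB(K) = {D, S}.
Q is neither a parent, child, nor co-parent of K, so it does not belong.

Q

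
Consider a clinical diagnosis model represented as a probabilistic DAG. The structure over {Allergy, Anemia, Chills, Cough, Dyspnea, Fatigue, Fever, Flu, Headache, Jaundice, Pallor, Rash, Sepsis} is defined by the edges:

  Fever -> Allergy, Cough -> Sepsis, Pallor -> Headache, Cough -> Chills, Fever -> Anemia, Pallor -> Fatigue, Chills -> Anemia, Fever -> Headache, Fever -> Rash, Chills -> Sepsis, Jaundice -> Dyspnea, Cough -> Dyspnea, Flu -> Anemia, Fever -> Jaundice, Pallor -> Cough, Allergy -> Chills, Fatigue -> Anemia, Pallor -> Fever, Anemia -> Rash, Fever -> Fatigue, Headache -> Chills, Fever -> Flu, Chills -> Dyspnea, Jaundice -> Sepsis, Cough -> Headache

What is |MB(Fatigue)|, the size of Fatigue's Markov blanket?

5

Recall MB(v) = parents ∪ children ∪ spouses, where spouses are the other parents of v's children.
Parents of Fatigue: Fever, Pallor.
Fatigue has child Anemia.
Co-parents of Fatigue (other parents of its children):
  Anemia's other parents are Chills, Fever, Flu.
MB(Fatigue) = {Anemia, Chills, Fever, Flu, Pallor}, which has 5 nodes.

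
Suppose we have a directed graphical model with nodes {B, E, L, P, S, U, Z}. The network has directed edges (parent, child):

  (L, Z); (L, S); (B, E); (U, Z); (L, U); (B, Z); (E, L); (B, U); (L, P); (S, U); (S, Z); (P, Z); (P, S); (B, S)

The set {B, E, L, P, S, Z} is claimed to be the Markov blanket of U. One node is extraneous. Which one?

E

By definition, MB(U) is built from U's parents, U's children, and the co-parents of U.
Ch(U) = {Z}.
Pa(U) = {B, L, S}.
Other parents of U's children:
  Z's other parents are B, L, P, S.
MB(U) = {B, L, P, S, Z}.
E is neither a parent, child, nor co-parent of U, so it does not belong.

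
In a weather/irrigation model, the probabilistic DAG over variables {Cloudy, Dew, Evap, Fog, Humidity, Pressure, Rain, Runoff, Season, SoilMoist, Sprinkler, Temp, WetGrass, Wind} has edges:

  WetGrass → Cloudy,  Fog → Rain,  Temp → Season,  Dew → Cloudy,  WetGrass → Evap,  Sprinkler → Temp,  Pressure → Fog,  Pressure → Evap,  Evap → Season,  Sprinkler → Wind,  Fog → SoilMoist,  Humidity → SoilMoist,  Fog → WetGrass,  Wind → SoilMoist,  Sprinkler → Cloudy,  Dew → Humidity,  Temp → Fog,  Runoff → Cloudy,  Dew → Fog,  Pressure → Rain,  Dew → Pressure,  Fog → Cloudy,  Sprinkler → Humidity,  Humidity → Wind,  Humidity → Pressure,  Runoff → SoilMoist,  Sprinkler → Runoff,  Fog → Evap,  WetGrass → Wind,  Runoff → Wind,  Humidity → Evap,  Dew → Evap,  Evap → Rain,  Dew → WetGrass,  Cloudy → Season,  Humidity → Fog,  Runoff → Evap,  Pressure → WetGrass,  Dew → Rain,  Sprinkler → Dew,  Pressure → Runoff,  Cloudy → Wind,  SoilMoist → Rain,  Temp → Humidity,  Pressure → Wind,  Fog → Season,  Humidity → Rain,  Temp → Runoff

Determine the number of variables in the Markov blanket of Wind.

8

The Markov blanket of a node is its parents, its children, and the other parents of its children.
Wind has parents Cloudy, Humidity, Pressure, Runoff, Sprinkler, WetGrass.
Wind's children: SoilMoist.
Co-parents of Wind (other parents of its children):
  SoilMoist: Fog, Humidity, Runoff
MB(Wind) = {Cloudy, Fog, Humidity, Pressure, Runoff, SoilMoist, Sprinkler, WetGrass}, which has 8 nodes.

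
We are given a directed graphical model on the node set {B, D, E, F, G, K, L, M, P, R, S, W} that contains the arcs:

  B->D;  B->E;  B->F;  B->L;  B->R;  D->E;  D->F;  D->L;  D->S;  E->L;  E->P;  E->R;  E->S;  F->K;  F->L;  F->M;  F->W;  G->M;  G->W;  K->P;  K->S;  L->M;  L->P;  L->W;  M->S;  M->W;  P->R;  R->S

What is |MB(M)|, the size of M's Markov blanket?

A node's Markov blanket = Pa ∪ Ch ∪ (parents of Ch other than the node itself).
M's children: S, W.
M's parents: F, G, L.
Parents of each child, excluding M:
  S: D, E, K, R
  W: F, G, L
MB(M) = {D, E, F, G, K, L, R, S, W}, which has 9 nodes.

9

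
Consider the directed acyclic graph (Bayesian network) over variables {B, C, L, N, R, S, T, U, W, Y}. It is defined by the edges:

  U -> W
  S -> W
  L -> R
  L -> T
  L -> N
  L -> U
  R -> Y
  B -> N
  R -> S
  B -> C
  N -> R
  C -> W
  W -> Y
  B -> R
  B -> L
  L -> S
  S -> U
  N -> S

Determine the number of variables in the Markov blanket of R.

6

The Markov blanket of a node is its parents, its children, and the other parents of its children.
Parents of R: B, L, N.
R's children: S, Y.
Parents of each child, excluding R:
  parents(S) \ {R} = {L, N}.
  Y's other parent is W.
MB(R) = {B, L, N, S, W, Y}, which has 6 nodes.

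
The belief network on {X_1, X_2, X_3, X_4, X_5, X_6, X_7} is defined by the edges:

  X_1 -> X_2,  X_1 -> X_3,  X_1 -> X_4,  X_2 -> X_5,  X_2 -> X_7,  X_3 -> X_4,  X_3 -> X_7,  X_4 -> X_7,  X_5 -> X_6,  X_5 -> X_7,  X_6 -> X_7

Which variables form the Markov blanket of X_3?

{X_1, X_2, X_4, X_5, X_6, X_7}

A node's Markov blanket = Pa ∪ Ch ∪ (parents of Ch other than the node itself).
Pa(X_3) = {X_1}.
X_3 has children X_4, X_7.
Other parents of X_3's children:
  X_4's other parent is X_1.
  X_7's other parents are X_2, X_4, X_5, X_6.
So the Markov blanket of X_3 is {X_1, X_2, X_4, X_5, X_6, X_7}.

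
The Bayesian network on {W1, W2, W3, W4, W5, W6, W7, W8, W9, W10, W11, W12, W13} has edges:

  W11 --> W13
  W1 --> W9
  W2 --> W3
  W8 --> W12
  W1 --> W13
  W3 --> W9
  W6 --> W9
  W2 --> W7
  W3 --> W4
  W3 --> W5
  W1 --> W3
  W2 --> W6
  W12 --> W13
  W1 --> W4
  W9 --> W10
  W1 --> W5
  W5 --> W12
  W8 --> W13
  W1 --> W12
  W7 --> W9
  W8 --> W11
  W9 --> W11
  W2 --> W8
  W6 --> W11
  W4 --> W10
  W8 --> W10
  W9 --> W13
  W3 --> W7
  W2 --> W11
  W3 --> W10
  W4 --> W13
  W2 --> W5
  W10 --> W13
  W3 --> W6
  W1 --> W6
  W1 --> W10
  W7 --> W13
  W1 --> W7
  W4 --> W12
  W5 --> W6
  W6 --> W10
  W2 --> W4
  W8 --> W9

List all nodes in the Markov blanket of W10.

Children of W10: W13.
Pa(W10) = {W1, W3, W4, W6, W8, W9}.
Other parents of W10's children:
  parents(W13) \ {W10} = {W1, W4, W7, W8, W9, W11, W12}.
So the Markov blanket of W10 is {W1, W3, W4, W6, W7, W8, W9, W11, W12, W13}.

{W1, W3, W4, W6, W7, W8, W9, W11, W12, W13}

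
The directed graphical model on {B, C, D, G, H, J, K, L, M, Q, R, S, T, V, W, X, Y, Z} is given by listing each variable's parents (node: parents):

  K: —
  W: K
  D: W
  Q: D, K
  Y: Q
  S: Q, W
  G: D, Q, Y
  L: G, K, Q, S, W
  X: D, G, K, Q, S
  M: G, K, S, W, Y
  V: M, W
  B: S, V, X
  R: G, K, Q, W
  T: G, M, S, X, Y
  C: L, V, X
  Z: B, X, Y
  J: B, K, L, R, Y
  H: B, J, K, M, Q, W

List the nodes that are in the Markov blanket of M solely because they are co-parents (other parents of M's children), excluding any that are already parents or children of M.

Children of M: H, T, V.
  V's other parent is W.
  T also has parents G, S, X, Y.
  parents(H) \ {M} = {B, J, K, Q, W}.
Excluding nodes already adjacent to M (G, H, K, S, T, V, W, Y), the co-parent-only contribution is {B, J, Q, X}.

{B, J, Q, X}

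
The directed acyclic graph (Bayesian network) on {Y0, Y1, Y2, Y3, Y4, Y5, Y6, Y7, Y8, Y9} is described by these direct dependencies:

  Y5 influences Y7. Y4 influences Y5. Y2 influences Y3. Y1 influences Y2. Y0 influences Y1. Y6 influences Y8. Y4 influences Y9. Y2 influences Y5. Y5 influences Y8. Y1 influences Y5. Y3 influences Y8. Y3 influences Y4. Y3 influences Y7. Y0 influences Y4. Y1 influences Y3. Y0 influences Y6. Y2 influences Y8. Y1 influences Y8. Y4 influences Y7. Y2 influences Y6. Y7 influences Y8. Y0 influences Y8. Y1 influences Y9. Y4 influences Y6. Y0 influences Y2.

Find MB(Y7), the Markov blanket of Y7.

{Y0, Y1, Y2, Y3, Y4, Y5, Y6, Y8}

Pa(Y7) = {Y3, Y4, Y5}.
Ch(Y7) = {Y8}.
Co-parents of Y7 (other parents of its children):
  Y8's other parents are Y0, Y1, Y2, Y3, Y5, Y6.
MB(Y7) = {Y0, Y1, Y2, Y3, Y4, Y5, Y6, Y8}.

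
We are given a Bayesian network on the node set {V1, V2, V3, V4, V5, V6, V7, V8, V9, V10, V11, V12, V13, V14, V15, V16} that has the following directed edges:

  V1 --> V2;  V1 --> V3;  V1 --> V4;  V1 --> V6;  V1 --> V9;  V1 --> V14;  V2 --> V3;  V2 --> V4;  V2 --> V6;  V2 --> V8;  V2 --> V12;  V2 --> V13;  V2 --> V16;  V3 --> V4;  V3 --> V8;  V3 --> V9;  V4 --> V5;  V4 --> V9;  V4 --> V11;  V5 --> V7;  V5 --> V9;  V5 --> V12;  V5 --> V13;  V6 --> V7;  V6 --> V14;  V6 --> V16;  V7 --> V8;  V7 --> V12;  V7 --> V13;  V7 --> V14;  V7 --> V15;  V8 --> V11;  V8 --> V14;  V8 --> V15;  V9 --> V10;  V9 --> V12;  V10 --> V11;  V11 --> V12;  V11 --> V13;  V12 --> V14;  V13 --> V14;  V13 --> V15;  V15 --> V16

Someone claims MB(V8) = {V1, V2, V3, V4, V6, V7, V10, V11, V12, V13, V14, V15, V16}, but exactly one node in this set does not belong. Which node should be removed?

V16

The Markov blanket of a node is its parents, its children, and the other parents of its children.
V8 has children V11, V14, V15.
Parents of V8: V2, V3, V7.
Parents of each child, excluding V8:
  parents(V11) \ {V8} = {V4, V10}.
  parents(V14) \ {V8} = {V1, V6, V7, V12, V13}.
  V15 also has parents V7, V13.
MB(V8) = {V1, V2, V3, V4, V6, V7, V10, V11, V12, V13, V14, V15}.
V16 is neither a parent, child, nor co-parent of V8, so it does not belong.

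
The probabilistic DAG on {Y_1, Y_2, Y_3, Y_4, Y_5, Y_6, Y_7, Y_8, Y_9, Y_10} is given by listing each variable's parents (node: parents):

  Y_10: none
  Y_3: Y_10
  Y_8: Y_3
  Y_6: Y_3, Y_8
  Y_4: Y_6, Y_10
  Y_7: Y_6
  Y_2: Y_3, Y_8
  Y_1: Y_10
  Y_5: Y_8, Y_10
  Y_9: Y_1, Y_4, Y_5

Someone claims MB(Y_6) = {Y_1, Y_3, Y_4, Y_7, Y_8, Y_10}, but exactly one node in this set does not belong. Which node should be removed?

Y_1

Ch(Y_6) = {Y_4, Y_7}.
Y_6 has parents Y_3, Y_8.
Parents of each child, excluding Y_6:
  Y_4: Y_10
  Y_7: —
MB(Y_6) = {Y_3, Y_4, Y_7, Y_8, Y_10}.
Y_1 is neither a parent, child, nor co-parent of Y_6, so it does not belong.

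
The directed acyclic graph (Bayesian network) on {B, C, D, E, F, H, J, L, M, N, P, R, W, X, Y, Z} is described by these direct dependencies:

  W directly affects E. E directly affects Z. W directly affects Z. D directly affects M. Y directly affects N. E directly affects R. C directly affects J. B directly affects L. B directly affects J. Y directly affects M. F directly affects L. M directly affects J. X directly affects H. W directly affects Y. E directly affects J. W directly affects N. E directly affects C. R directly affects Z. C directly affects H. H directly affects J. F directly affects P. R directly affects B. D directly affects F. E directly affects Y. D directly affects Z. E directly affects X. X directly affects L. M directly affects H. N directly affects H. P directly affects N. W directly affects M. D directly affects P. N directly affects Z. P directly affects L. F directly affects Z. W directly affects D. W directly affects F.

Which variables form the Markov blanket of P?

{B, D, F, L, N, W, X, Y}

P has parents D, F.
P has children L, N.
For each child, the remaining parents (spouses of P):
  L also has parents B, F, X.
  N also has parents W, Y.
So the Markov blanket of P is {B, D, F, L, N, W, X, Y}.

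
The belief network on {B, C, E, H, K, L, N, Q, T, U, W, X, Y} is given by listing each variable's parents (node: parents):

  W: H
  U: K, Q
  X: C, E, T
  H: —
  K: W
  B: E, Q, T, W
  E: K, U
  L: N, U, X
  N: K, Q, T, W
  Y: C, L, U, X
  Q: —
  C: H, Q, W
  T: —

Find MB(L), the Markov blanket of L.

By definition, MB(L) is built from L's parents, L's children, and the co-parents of L.
Ch(L) = {Y}.
Parents of L: N, U, X.
Co-parents of L (other parents of its children):
  Y: C, U, X
Taking the union gives {C, N, U, X, Y}.

{C, N, U, X, Y}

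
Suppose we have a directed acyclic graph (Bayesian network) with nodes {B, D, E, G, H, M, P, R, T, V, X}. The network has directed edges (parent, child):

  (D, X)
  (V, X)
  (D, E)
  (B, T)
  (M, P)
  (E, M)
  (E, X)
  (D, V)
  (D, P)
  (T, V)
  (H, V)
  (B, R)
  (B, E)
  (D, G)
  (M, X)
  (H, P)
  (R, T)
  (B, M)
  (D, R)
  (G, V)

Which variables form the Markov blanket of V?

{D, E, G, H, M, T, X}

V has parents D, G, H, T.
V has child X.
For each child, the remaining parents (spouses of V):
  X: D, E, M
MB(V) = {D, E, G, H, M, T, X}.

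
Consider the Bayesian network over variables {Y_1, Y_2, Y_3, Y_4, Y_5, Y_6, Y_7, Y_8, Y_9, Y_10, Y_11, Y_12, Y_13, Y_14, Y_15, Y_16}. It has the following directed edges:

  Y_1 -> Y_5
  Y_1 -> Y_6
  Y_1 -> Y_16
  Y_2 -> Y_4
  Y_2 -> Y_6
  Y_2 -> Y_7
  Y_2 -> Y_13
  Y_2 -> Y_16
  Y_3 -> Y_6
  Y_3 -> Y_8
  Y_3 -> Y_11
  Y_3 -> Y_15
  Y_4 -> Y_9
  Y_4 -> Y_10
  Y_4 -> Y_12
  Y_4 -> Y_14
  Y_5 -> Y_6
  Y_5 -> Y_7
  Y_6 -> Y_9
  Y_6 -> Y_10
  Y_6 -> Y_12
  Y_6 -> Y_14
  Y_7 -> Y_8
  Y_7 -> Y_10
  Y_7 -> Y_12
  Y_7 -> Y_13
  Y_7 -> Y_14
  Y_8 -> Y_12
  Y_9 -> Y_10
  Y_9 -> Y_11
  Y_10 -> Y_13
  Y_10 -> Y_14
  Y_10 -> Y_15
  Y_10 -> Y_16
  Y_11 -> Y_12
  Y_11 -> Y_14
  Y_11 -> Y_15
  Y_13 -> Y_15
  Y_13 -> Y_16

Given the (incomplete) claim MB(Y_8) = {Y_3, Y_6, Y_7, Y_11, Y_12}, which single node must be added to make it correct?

Y_8 has parents Y_3, Y_7.
Children of Y_8: Y_12.
Parents of each child, excluding Y_8:
  Y_12: Y_4, Y_6, Y_7, Y_11
MB(Y_8) = {Y_3, Y_4, Y_6, Y_7, Y_11, Y_12}.
Comparing with the claimed set, Y_4 is missing.

Y_4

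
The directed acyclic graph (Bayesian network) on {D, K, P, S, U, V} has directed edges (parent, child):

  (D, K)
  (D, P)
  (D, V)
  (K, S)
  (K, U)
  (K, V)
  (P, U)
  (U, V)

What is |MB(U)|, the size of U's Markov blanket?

4

U has parents K, P.
Ch(U) = {V}.
Other parents of U's children:
  V: D, K
MB(U) = {D, K, P, V}, which has 4 nodes.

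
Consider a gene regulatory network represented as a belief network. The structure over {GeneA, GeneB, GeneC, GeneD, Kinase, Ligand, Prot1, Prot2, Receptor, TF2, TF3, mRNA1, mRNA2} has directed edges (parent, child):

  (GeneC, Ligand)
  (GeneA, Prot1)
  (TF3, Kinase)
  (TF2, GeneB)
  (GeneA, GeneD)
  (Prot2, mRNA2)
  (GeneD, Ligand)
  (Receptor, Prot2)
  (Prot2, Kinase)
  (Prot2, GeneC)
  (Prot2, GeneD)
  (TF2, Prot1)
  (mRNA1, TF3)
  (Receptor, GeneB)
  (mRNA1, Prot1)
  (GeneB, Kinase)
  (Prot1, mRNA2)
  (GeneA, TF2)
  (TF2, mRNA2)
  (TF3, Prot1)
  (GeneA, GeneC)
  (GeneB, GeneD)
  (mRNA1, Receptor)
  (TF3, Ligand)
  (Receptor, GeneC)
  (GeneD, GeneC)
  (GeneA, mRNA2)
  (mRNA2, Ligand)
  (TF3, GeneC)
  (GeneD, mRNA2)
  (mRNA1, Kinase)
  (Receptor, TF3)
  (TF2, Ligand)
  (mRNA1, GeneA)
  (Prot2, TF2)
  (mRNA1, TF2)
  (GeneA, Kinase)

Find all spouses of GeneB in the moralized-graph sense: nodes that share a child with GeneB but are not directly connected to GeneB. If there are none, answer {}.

{GeneA, Prot2, TF3, mRNA1}

Children of GeneB: GeneD, Kinase.
  GeneD also has parents GeneA, Prot2.
  Kinase's other parents are GeneA, Prot2, TF3, mRNA1.
Excluding nodes already adjacent to GeneB (GeneD, Kinase, Receptor, TF2), the co-parent-only contribution is {GeneA, Prot2, TF3, mRNA1}.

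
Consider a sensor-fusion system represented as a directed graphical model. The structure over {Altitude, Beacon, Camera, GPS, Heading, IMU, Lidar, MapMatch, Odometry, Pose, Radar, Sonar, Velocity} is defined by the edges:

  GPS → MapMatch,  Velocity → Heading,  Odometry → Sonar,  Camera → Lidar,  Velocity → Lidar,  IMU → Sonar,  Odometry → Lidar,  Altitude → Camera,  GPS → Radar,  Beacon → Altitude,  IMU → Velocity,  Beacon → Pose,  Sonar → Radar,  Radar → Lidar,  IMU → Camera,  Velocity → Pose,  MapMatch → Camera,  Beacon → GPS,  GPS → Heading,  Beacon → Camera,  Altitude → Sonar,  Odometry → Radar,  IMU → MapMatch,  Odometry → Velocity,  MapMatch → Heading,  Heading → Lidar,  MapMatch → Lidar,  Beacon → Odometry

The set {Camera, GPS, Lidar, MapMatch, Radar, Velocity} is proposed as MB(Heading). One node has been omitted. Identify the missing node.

Odometry

Heading has parents GPS, MapMatch, Velocity.
Children of Heading: Lidar.
Parents of each child, excluding Heading:
  Lidar: Camera, MapMatch, Odometry, Radar, Velocity
MB(Heading) = {Camera, GPS, Lidar, MapMatch, Odometry, Radar, Velocity}.
Comparing with the claimed set, Odometry is missing.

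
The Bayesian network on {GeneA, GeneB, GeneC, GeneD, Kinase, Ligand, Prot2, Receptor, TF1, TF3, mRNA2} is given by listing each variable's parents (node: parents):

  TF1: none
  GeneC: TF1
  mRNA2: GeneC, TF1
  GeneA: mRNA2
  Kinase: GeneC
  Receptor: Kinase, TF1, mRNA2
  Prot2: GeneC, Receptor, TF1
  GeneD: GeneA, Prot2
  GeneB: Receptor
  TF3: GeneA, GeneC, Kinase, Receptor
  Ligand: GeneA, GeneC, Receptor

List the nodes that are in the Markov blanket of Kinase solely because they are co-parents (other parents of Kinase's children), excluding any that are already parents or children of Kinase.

{GeneA, TF1, mRNA2}

Children of Kinase: Receptor, TF3.
  Receptor's other parents are TF1, mRNA2.
  TF3 also has parents GeneA, GeneC, Receptor.
Excluding nodes already adjacent to Kinase (GeneC, Receptor, TF3), the co-parent-only contribution is {GeneA, TF1, mRNA2}.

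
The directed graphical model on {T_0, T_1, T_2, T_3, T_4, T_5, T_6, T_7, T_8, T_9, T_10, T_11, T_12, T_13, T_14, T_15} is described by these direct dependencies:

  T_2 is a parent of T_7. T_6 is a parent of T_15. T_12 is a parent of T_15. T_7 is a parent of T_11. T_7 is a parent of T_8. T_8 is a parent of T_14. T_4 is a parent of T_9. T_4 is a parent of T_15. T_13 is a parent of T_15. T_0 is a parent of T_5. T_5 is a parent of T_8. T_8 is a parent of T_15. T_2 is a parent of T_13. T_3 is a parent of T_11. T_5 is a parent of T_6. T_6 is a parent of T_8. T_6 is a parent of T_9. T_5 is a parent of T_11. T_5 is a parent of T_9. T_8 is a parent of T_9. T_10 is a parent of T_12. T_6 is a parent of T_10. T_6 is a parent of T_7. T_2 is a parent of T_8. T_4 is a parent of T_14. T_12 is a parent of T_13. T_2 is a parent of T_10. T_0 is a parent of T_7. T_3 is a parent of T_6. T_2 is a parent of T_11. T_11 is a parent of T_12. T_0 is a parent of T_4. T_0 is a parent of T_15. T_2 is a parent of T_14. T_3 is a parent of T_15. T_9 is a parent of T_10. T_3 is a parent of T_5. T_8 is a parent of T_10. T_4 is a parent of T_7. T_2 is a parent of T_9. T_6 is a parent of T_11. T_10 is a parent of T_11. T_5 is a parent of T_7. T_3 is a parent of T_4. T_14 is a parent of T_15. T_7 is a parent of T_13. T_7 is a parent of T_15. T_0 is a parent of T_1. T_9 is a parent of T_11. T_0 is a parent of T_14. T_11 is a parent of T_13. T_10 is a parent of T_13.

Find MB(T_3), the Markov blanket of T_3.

{T_0, T_2, T_4, T_5, T_6, T_7, T_8, T_9, T_10, T_11, T_12, T_13, T_14, T_15}

T_3 has children T_4, T_5, T_6, T_11, T_15.
T_3 has no parents.
Co-parents of T_3 (other parents of its children):
  parents(T_4) \ {T_3} = {T_0}.
  T_5 also has parent T_0.
  T_6's other parent is T_5.
  T_11's other parents are T_2, T_5, T_6, T_7, T_9, T_10.
  T_15 also has parents T_0, T_4, T_6, T_7, T_8, T_12, T_13, T_14.
Union: {} ∪ {T_4, T_5, T_6, T_11, T_15} ∪ {T_0, T_2, T_4, T_5, T_6, T_7, T_8, T_9, T_10, T_12, T_13, T_14} = {T_0, T_2, T_4, T_5, T_6, T_7, T_8, T_9, T_10, T_11, T_12, T_13, T_14, T_15}.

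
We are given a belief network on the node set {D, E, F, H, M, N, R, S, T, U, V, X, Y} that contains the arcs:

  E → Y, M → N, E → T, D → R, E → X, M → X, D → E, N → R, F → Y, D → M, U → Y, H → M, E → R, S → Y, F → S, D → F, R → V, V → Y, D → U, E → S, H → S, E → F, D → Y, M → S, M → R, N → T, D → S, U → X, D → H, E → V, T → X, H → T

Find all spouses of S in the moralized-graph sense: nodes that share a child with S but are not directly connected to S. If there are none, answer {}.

Children of S: Y.
  Y: D, E, F, U, V
Excluding nodes already adjacent to S (D, E, F, H, M, Y), the co-parent-only contribution is {U, V}.

{U, V}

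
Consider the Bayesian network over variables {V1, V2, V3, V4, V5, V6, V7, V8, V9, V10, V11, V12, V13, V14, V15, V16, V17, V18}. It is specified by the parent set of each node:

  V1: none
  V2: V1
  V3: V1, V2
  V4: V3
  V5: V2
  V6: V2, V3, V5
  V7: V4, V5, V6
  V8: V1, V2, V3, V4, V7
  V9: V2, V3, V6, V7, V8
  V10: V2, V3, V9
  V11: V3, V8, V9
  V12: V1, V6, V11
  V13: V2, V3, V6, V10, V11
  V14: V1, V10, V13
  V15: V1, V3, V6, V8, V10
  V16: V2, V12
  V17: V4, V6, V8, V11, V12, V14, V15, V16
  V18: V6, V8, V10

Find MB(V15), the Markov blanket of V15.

A node's Markov blanket = Pa ∪ Ch ∪ (parents of Ch other than the node itself).
V15's parents: V1, V3, V6, V8, V10.
Ch(V15) = {V17}.
Parents of each child, excluding V15:
  V17: V4, V6, V8, V11, V12, V14, V16
MB(V15) = {V1, V3, V4, V6, V8, V10, V11, V12, V14, V16, V17}.

{V1, V3, V4, V6, V8, V10, V11, V12, V14, V16, V17}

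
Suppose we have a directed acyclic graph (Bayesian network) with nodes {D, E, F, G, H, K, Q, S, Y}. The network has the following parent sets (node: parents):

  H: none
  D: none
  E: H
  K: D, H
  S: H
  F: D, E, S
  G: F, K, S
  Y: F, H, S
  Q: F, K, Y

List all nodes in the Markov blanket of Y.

{F, H, K, Q, S}

Parents of Y: F, H, S.
Y's children: Q.
Other parents of Y's children:
  parents(Q) \ {Y} = {F, K}.
Taking the union gives {F, H, K, Q, S}.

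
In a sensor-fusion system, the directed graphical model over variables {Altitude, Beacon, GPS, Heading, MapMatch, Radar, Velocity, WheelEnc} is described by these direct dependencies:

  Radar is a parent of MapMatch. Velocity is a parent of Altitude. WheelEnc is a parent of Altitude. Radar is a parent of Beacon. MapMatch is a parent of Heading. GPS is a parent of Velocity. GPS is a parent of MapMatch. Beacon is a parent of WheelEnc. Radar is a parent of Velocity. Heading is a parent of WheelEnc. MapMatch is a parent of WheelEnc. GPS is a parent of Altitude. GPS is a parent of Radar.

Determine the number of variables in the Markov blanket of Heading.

3

Heading's parents: MapMatch.
Heading has child WheelEnc.
Co-parents of Heading (other parents of its children):
  WheelEnc: Beacon, MapMatch
MB(Heading) = {Beacon, MapMatch, WheelEnc}, which has 3 nodes.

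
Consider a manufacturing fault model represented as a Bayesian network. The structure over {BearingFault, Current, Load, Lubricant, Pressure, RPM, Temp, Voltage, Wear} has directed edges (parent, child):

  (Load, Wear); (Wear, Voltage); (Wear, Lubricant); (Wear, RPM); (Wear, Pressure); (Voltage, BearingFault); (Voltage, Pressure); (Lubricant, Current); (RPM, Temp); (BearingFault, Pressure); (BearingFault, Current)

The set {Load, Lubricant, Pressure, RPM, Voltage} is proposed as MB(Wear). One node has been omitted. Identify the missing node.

BearingFault

Recall MB(v) = parents ∪ children ∪ spouses, where spouses are the other parents of v's children.
Ch(Wear) = {Lubricant, Pressure, RPM, Voltage}.
Parents of Wear: Load.
Other parents of Wear's children:
  Voltage: —
  Lubricant: —
  RPM: —
  Pressure: BearingFault, Voltage
MB(Wear) = {BearingFault, Load, Lubricant, Pressure, RPM, Voltage}.
Comparing with the claimed set, BearingFault is missing.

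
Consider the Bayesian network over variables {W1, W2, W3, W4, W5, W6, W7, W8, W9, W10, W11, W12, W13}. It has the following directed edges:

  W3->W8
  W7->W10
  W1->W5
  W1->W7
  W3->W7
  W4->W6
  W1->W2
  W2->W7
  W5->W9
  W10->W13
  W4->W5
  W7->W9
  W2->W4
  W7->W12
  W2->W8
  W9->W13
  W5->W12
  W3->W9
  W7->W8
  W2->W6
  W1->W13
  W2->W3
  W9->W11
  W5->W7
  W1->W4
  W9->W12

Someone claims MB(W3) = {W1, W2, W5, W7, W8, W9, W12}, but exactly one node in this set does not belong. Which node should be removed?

Pa(W3) = {W2}.
Children of W3: W7, W8, W9.
Parents of each child, excluding W3:
  parents(W7) \ {W3} = {W1, W2, W5}.
  parents(W8) \ {W3} = {W2, W7}.
  W9's other parents are W5, W7.
MB(W3) = {W1, W2, W5, W7, W8, W9}.
W12 is neither a parent, child, nor co-parent of W3, so it does not belong.

W12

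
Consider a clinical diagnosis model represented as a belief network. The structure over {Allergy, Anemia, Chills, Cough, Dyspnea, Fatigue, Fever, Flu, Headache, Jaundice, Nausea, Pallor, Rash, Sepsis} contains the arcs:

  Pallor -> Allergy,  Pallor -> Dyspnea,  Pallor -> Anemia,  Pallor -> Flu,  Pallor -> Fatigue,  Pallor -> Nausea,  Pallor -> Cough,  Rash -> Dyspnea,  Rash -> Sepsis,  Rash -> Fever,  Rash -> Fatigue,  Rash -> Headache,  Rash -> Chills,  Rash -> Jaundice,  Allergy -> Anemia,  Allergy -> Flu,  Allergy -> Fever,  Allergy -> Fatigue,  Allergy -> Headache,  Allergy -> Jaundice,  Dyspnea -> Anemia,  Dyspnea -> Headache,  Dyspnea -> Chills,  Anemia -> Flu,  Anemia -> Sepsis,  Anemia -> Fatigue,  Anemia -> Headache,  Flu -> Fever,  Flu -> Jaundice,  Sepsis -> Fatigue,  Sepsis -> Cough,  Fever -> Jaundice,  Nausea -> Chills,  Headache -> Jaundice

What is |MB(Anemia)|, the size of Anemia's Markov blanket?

8

A node's Markov blanket = Pa ∪ Ch ∪ (parents of Ch other than the node itself).
Children of Anemia: Fatigue, Flu, Headache, Sepsis.
Anemia's parents: Allergy, Dyspnea, Pallor.
Other parents of Anemia's children:
  parents(Flu) \ {Anemia} = {Allergy, Pallor}.
  parents(Sepsis) \ {Anemia} = {Rash}.
  Fatigue's other parents are Allergy, Pallor, Rash, Sepsis.
  Headache's other parents are Allergy, Dyspnea, Rash.
MB(Anemia) = {Allergy, Dyspnea, Fatigue, Flu, Headache, Pallor, Rash, Sepsis}, which has 8 nodes.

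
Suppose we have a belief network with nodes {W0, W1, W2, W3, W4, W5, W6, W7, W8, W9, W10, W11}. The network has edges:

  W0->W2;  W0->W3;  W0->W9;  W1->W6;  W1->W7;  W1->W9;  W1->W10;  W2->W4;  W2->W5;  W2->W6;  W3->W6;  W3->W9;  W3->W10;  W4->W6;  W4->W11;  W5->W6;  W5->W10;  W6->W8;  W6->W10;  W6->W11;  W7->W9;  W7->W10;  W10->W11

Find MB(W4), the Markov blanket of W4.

{W1, W2, W3, W5, W6, W10, W11}

W4's parents: W2.
Ch(W4) = {W6, W11}.
For each child, the remaining parents (spouses of W4):
  W6's other parents are W1, W2, W3, W5.
  parents(W11) \ {W4} = {W6, W10}.
So the Markov blanket of W4 is {W1, W2, W3, W5, W6, W10, W11}.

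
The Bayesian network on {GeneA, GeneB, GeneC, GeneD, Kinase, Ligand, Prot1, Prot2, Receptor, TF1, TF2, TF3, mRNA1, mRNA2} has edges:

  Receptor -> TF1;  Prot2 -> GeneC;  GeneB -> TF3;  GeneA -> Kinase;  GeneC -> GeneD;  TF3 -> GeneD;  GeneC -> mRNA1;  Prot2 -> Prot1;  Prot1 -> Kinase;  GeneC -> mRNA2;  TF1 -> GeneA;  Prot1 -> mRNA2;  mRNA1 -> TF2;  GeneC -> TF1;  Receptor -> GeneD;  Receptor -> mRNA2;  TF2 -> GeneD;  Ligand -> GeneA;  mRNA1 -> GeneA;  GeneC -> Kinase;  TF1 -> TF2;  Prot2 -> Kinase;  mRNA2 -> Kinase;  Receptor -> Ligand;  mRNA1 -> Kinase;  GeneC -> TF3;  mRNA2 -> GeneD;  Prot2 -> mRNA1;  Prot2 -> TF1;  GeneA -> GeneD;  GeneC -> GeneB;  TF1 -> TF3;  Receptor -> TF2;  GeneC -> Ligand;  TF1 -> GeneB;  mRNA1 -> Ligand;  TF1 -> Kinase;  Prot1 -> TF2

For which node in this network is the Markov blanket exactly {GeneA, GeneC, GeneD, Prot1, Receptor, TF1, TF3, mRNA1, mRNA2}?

The target node must have every member of {GeneA, GeneC, GeneD, Prot1, Receptor, TF1, TF3, mRNA1, mRNA2} as a parent, child, or co-parent, and no others.
Parents of TF2: Prot1, Receptor, TF1, mRNA1; children: GeneD; co-parents: GeneA, GeneC, Receptor, TF3, mRNA2.
These exactly cover the given set, so the node is TF2.

TF2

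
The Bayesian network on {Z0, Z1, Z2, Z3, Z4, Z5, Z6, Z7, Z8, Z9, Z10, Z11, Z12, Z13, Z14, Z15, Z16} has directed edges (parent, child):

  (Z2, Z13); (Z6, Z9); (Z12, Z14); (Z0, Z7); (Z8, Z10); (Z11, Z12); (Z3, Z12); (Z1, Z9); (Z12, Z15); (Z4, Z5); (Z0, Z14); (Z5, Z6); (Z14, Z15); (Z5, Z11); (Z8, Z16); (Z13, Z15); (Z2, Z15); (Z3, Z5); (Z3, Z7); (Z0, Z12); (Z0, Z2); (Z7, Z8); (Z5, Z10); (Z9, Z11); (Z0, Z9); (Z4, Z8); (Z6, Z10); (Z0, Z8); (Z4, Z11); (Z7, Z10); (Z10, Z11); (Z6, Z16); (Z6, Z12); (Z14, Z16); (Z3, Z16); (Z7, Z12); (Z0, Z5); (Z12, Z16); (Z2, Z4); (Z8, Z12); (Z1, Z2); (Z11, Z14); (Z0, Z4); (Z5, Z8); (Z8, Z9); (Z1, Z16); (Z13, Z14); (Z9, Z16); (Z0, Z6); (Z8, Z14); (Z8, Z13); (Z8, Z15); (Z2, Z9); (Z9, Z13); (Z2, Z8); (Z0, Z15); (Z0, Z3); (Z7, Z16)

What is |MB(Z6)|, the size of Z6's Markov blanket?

Z6 has parents Z0, Z5.
Ch(Z6) = {Z9, Z10, Z12, Z16}.
For each child, the remaining parents (spouses of Z6):
  parents(Z9) \ {Z6} = {Z0, Z1, Z2, Z8}.
  Z10's other parents are Z5, Z7, Z8.
  parents(Z12) \ {Z6} = {Z0, Z3, Z7, Z8, Z11}.
  Z16 also has parents Z1, Z3, Z7, Z8, Z9, Z12, Z14.
MB(Z6) = {Z0, Z1, Z2, Z3, Z5, Z7, Z8, Z9, Z10, Z11, Z12, Z14, Z16}, which has 13 nodes.

13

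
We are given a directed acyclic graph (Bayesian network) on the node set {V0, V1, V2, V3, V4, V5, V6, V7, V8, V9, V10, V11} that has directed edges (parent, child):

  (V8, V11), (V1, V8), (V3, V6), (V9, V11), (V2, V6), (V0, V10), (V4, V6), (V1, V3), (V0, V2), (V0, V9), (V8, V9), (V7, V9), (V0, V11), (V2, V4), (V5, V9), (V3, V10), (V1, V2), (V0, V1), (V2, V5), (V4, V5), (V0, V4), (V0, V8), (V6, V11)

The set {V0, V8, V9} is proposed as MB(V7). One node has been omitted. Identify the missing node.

V5

V7 has child V9.
V7's parents: none.
Parents of each child, excluding V7:
  V9: V0, V5, V8
MB(V7) = {V0, V5, V8, V9}.
Comparing with the claimed set, V5 is missing.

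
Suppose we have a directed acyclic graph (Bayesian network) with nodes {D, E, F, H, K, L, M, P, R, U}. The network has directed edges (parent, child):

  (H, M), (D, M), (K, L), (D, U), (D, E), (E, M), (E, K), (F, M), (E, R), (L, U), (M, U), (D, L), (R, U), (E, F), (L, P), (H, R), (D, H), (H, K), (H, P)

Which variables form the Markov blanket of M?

M has parents D, E, F, H.
M has child U.
Other parents of M's children:
  U's other parents are D, L, R.
MB(M) = {D, E, F, H, L, R, U}.

{D, E, F, H, L, R, U}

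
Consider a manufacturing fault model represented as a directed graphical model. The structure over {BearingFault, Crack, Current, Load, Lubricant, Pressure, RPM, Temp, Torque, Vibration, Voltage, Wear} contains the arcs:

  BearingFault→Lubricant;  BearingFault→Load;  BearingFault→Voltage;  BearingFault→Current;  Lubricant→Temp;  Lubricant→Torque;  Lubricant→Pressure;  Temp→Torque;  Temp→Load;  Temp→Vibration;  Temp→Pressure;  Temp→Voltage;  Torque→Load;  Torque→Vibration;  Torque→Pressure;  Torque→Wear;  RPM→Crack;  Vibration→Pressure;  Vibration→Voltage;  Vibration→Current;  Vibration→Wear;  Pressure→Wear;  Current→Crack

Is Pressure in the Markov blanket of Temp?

Pressure is a child of Temp.
So Pressure ∈ MB(Temp).

Yes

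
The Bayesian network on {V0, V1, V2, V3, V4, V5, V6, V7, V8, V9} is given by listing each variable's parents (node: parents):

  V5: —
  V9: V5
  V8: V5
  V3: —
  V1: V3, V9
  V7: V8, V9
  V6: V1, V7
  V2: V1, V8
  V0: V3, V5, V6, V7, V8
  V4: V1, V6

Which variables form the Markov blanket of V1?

The Markov blanket of a node is its parents, its children, and the other parents of its children.
Ch(V1) = {V2, V4, V6}.
V1 has parents V3, V9.
Co-parents of V1 (other parents of its children):
  V6: V7
  V2: V8
  V4: V6
Union: {V3, V9} ∪ {V2, V4, V6} ∪ {V6, V7, V8} = {V2, V3, V4, V6, V7, V8, V9}.

{V2, V3, V4, V6, V7, V8, V9}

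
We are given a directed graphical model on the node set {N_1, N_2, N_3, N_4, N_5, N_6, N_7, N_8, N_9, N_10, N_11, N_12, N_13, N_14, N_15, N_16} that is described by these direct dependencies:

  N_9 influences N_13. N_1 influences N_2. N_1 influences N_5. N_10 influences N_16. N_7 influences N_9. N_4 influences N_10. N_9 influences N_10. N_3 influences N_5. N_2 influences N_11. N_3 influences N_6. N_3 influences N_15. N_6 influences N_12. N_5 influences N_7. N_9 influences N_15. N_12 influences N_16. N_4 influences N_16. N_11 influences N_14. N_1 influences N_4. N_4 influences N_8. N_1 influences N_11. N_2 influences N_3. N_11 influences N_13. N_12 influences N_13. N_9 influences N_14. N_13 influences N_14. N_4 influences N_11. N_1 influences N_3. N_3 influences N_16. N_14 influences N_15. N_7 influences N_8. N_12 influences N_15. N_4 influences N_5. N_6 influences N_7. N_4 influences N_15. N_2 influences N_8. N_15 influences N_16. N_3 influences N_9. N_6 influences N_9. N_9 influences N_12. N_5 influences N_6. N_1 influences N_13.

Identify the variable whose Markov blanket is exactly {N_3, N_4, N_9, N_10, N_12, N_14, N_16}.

N_15

The target node must have every member of {N_3, N_4, N_9, N_10, N_12, N_14, N_16} as a parent, child, or co-parent, and no others.
Parents of N_15: N_3, N_4, N_9, N_12, N_14; children: N_16; co-parents: N_3, N_4, N_10, N_12.
These exactly cover the given set, so the node is N_15.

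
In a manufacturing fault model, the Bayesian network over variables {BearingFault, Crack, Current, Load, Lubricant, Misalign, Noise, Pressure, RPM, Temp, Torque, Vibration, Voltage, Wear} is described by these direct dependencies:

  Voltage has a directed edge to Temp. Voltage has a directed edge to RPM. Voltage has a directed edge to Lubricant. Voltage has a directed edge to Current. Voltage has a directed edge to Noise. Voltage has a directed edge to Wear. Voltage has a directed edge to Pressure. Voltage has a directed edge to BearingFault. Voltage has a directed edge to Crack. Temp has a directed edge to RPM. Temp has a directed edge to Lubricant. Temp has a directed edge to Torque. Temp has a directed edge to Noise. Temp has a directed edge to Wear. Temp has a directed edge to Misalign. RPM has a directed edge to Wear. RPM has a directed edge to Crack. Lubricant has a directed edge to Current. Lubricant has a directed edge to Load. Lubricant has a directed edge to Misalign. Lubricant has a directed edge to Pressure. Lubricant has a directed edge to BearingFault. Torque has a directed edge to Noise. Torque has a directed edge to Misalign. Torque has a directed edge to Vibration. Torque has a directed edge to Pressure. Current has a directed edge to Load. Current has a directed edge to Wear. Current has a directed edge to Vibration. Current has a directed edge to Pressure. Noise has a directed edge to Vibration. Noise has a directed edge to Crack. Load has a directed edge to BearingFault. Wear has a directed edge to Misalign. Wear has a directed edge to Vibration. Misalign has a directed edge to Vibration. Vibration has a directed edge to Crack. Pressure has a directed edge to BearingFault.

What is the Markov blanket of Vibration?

The Markov blanket of a node is its parents, its children, and the other parents of its children.
Vibration's parents: Current, Misalign, Noise, Torque, Wear.
Vibration's children: Crack.
Co-parents of Vibration (other parents of its children):
  Crack's other parents are Noise, RPM, Voltage.
MB(Vibration) = {Crack, Current, Misalign, Noise, RPM, Torque, Voltage, Wear}.

{Crack, Current, Misalign, Noise, RPM, Torque, Voltage, Wear}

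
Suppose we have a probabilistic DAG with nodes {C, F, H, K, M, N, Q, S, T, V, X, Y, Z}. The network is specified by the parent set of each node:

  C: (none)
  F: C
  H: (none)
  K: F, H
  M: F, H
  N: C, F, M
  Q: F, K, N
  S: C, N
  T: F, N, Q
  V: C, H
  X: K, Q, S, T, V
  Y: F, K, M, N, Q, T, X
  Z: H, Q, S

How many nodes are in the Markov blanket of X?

9

Children of X: Y.
Parents of X: K, Q, S, T, V.
Other parents of X's children:
  Y's other parents are F, K, M, N, Q, T.
MB(X) = {F, K, M, N, Q, S, T, V, Y}, which has 9 nodes.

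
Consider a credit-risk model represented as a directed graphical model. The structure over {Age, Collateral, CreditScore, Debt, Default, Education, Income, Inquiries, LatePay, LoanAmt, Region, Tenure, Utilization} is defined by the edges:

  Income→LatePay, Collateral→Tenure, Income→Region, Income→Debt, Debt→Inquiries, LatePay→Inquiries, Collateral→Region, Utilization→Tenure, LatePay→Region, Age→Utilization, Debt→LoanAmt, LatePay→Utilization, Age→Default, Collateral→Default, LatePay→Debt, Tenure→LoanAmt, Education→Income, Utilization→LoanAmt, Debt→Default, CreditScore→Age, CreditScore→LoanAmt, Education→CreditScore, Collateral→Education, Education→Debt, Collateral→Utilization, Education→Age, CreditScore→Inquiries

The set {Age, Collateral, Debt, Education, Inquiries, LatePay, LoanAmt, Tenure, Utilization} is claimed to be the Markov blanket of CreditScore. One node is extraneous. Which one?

Collateral

Children of CreditScore: Age, Inquiries, LoanAmt.
Pa(CreditScore) = {Education}.
Other parents of CreditScore's children:
  Age: Education
  Inquiries: Debt, LatePay
  LoanAmt: Debt, Tenure, Utilization
MB(CreditScore) = {Age, Debt, Education, Inquiries, LatePay, LoanAmt, Tenure, Utilization}.
Collateral is neither a parent, child, nor co-parent of CreditScore, so it does not belong.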